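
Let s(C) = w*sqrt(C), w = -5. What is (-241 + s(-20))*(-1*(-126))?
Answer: -30366 - 1260*I*sqrt(5) ≈ -30366.0 - 2817.4*I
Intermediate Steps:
s(C) = -5*sqrt(C)
(-241 + s(-20))*(-1*(-126)) = (-241 - 10*I*sqrt(5))*(-1*(-126)) = (-241 - 10*I*sqrt(5))*126 = -30366 - 1260*I*sqrt(5)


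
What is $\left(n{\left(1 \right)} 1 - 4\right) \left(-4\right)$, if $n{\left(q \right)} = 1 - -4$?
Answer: $-4$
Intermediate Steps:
$n{\left(q \right)} = 5$ ($n{\left(q \right)} = 1 + 4 = 5$)
$\left(n{\left(1 \right)} 1 - 4\right) \left(-4\right) = \left(5 \cdot 1 - 4\right) \left(-4\right) = \left(5 - 4\right) \left(-4\right) = 1 \left(-4\right) = -4$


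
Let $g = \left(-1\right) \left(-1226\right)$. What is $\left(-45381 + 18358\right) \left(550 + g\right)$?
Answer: $-47992848$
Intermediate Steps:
$g = 1226$
$\left(-45381 + 18358\right) \left(550 + g\right) = \left(-45381 + 18358\right) \left(550 + 1226\right) = \left(-27023\right) 1776 = -47992848$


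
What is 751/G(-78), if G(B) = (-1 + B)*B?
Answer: 751/6162 ≈ 0.12188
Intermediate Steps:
G(B) = B*(-1 + B)
751/G(-78) = 751/((-78*(-1 - 78))) = 751/((-78*(-79))) = 751/6162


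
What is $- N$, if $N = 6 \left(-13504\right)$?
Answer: $81024$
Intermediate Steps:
$N = -81024$
$- N = \left(-1\right) \left(-81024\right) = 81024$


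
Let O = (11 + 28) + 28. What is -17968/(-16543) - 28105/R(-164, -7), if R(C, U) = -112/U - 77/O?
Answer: -6226633969/3292057 ≈ -1891.4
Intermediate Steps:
O = 67 (O = 39 + 28 = 67)
R(C, U) = -77/67 - 112/U (R(C, U) = -112/U - 77/67 = -77/67 - 112/U)
-17968/(-16543) - 28105/R(-164, -7) = -17968/(-16543) - 28105/(-77/67 - 112/(-7)) = -17968*(-1/16543) - 28105/(-77/67 - 112*(-⅐)) = 17968/16543 - 28105/(-77/67 + 16) = 17968/16543 - 28105/995/67 = 17968/16543 - 28105*67/995 = 17968/16543 - 376607/199 = -6226633969/3292057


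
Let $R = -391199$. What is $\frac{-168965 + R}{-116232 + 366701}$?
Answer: $- \frac{560164}{250469} \approx -2.2365$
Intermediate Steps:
$\frac{-168965 + R}{-116232 + 366701} = \frac{-168965 - 391199}{-116232 + 366701} = - \frac{560164}{250469}$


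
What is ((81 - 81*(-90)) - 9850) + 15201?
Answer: 12722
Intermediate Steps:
((81 - 81*(-90)) - 9850) + 15201 = ((81 + 7290) - 9850) + 15201 = (7371 - 9850) + 15201 = -2479 + 15201 = 12722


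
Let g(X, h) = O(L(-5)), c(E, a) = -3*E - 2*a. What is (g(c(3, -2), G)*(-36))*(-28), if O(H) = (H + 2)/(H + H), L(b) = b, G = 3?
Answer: 1512/5 ≈ 302.40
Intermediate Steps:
O(H) = (2 + H)/(2*H) (O(H) = (2 + H)/((2*H)) = (2 + H)*(1/(2*H)) = (2 + H)/(2*H))
g(X, h) = 3/10 (g(X, h) = (1/2)*(2 - 5)/(-5) = (1/2)*(-1/5)*(-3) = 3/10)
(g(c(3, -2), G)*(-36))*(-28) = ((3/10)*(-36))*(-28) = -54/5*(-28) = 1512/5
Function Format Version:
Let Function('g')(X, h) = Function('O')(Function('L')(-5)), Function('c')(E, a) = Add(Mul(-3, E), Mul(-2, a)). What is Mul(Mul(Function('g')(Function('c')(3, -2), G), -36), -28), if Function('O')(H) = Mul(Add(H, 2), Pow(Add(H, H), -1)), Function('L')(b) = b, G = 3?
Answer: Rational(1512, 5) ≈ 302.40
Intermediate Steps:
Function('O')(H) = Mul(Rational(1, 2), Pow(H, -1), Add(2, H)) (Function('O')(H) = Mul(Add(2, H), Pow(Mul(2, H), -1)) = Mul(Add(2, H), Mul(Rational(1, 2), Pow(H, -1))) = Mul(Rational(1, 2), Pow(H, -1), Add(2, H)))
Function('g')(X, h) = Rational(3, 10) (Function('g')(X, h) = Mul(Rational(1, 2), Pow(-5, -1), Add(2, -5)) = Mul(Rational(1, 2), Rational(-1, 5), -3) = Rational(3, 10))
Mul(Mul(Function('g')(Function('c')(3, -2), G), -36), -28) = Mul(Mul(Rational(3, 10), -36), -28) = Mul(Rational(-54, 5), -28) = Rational(1512, 5)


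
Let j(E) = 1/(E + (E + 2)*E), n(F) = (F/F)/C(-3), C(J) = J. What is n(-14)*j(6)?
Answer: -1/162 ≈ -0.0061728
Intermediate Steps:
n(F) = -⅓ (n(F) = (F/F)/(-3) = 1*(-⅓) = -⅓)
j(E) = 1/(E + E*(2 + E)) (j(E) = 1/(E + (2 + E)*E) = 1/(E + E*(2 + E)))
n(-14)*j(6) = -1/(3*6*(3 + 6)) = -1/(18*9) = -⅓*1/54 = -1/162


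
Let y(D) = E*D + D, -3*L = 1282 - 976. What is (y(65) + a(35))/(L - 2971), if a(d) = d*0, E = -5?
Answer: 260/3073 ≈ 0.084608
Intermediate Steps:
L = -102 (L = -(1282 - 976)/3 = -1/3*306 = -102)
y(D) = -4*D (y(D) = -5*D + D = -4*D)
a(d) = 0
(y(65) + a(35))/(L - 2971) = (-4*65 + 0)/(-102 - 2971) = (-260 + 0)/(-3073) = -260*(-1/3073) = 260/3073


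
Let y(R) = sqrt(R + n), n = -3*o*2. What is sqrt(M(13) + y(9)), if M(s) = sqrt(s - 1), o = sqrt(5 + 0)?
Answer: 3**(1/4)*sqrt(2 + sqrt(3 - 2*sqrt(5))) ≈ 1.9385 + 0.54204*I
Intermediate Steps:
o = sqrt(5) ≈ 2.2361
M(s) = sqrt(-1 + s)
n = -6*sqrt(5) (n = -3*sqrt(5)*2 = -6*sqrt(5) ≈ -13.416)
y(R) = sqrt(R - 6*sqrt(5))
sqrt(M(13) + y(9)) = sqrt(sqrt(-1 + 13) + sqrt(9 - 6*sqrt(5))) = sqrt(sqrt(12) + sqrt(9 - 6*sqrt(5))) = sqrt(2*sqrt(3) + sqrt(9 - 6*sqrt(5))) = sqrt(sqrt(9 - 6*sqrt(5)) + 2*sqrt(3))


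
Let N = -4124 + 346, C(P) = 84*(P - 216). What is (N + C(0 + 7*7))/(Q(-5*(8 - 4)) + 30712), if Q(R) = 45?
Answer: -17806/30757 ≈ -0.57893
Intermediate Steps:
C(P) = -18144 + 84*P (C(P) = 84*(-216 + P) = -18144 + 84*P)
N = -3778
(N + C(0 + 7*7))/(Q(-5*(8 - 4)) + 30712) = (-3778 + (-18144 + 84*(0 + 7*7)))/(45 + 30712) = (-3778 + (-18144 + 84*(0 + 49)))/30757 = (-3778 + (-18144 + 84*49))*(1/30757) = (-3778 + (-18144 + 4116))*(1/30757) = (-3778 - 14028)*(1/30757) = -17806*1/30757 = -17806/30757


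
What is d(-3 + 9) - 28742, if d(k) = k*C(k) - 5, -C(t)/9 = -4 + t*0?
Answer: -28531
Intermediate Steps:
C(t) = 36 (C(t) = -9*(-4 + t*0) = -9*(-4 + 0) = -9*(-4) = 36)
d(k) = -5 + 36*k (d(k) = k*36 - 5 = 36*k - 5 = -5 + 36*k)
d(-3 + 9) - 28742 = (-5 + 36*(-3 + 9)) - 28742 = (-5 + 36*6) - 28742 = (-5 + 216) - 28742 = 211 - 28742 = -28531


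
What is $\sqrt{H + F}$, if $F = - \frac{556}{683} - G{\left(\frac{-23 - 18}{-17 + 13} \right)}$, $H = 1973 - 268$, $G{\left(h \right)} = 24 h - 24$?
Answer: $\frac{\sqrt{691423439}}{683} \approx 38.499$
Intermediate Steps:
$G{\left(h \right)} = -24 + 24 h$
$H = 1705$ ($H = 1973 - 268 = 1705$)
$F = - \frac{152182}{683}$ ($F = - \frac{556}{683} - \left(-24 + 24 \frac{-23 - 18}{-17 + 13}\right) = \left(-556\right) \frac{1}{683} - \left(-24 + 24 \left(- \frac{41}{-4}\right)\right) = - \frac{556}{683} - \left(-24 + 24 \left(\left(-41\right) \left(- \frac{1}{4}\right)\right)\right) = - \frac{556}{683} - \left(-24 + 24 \cdot \frac{41}{4}\right) = - \frac{556}{683} - \left(-24 + 246\right) = - \frac{556}{683} - 222 = - \frac{152182}{683} \approx -222.81$)
$\sqrt{H + F} = \sqrt{1705 - \frac{152182}{683}} = \sqrt{\frac{1012333}{683}} = \frac{\sqrt{691423439}}{683}$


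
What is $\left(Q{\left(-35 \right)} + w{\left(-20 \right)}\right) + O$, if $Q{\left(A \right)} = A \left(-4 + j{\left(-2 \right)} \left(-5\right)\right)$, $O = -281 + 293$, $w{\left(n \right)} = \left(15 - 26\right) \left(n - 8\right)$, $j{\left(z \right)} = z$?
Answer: $110$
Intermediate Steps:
$w{\left(n \right)} = 88 - 11 n$ ($w{\left(n \right)} = - 11 \left(-8 + n\right) = 88 - 11 n$)
$O = 12$
$Q{\left(A \right)} = 6 A$ ($Q{\left(A \right)} = A \left(-4 - -10\right) = A \left(-4 + 10\right) = A 6 = 6 A$)
$\left(Q{\left(-35 \right)} + w{\left(-20 \right)}\right) + O = \left(6 \left(-35\right) + \left(88 - -220\right)\right) + 12 = \left(-210 + \left(88 + 220\right)\right) + 12 = \left(-210 + 308\right) + 12 = 98 + 12 = 110$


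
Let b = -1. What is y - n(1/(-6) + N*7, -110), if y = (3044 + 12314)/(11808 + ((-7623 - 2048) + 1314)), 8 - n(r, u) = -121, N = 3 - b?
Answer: -61403/493 ≈ -124.55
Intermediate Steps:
N = 4 (N = 3 - 1*(-1) = 3 + 1 = 4)
n(r, u) = 129 (n(r, u) = 8 - 1*(-121) = 8 + 121 = 129)
y = 2194/493 (y = 15358/(11808 + (-9671 + 1314)) = 15358/(11808 - 8357) = 15358/3451 = 15358*(1/3451) = 2194/493 ≈ 4.4503)
y - n(1/(-6) + N*7, -110) = 2194/493 - 1*129 = 2194/493 - 129 = -61403/493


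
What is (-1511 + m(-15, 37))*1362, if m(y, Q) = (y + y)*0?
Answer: -2057982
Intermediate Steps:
m(y, Q) = 0 (m(y, Q) = (2*y)*0 = 0)
(-1511 + m(-15, 37))*1362 = (-1511 + 0)*1362 = -1511*1362 = -2057982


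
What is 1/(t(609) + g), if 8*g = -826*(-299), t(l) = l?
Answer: 4/125923 ≈ 3.1765e-5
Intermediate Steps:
g = 123487/4 (g = (-826*(-299))/8 = (⅛)*246974 = 123487/4 ≈ 30872.)
1/(t(609) + g) = 1/(609 + 123487/4) = 1/(125923/4) = 4/125923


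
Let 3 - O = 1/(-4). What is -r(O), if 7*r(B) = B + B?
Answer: -13/14 ≈ -0.92857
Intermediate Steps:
O = 13/4 (O = 3 - 1/(-4) = 3 - 1*(-1/4) = 3 + 1/4 = 13/4 ≈ 3.2500)
r(B) = 2*B/7 (r(B) = (B + B)/7 = (2*B)/7 = 2*B/7)
-r(O) = -2*13/(7*4) = -1*13/14 = -13/14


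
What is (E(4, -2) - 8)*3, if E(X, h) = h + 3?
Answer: -21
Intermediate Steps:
E(X, h) = 3 + h
(E(4, -2) - 8)*3 = ((3 - 2) - 8)*3 = (1 - 8)*3 = -7*3 = -21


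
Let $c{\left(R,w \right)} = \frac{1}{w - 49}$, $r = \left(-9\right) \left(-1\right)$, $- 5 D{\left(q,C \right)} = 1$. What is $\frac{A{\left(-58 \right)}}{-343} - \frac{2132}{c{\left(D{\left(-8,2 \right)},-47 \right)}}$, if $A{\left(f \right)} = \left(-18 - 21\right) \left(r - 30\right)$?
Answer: $\frac{10028811}{49} \approx 2.0467 \cdot 10^{5}$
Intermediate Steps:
$D{\left(q,C \right)} = - \frac{1}{5}$ ($D{\left(q,C \right)} = \left(- \frac{1}{5}\right) 1 = - \frac{1}{5}$)
$r = 9$
$A{\left(f \right)} = 819$ ($A{\left(f \right)} = \left(-18 - 21\right) \left(9 - 30\right) = \left(-39\right) \left(-21\right) = 819$)
$c{\left(R,w \right)} = \frac{1}{-49 + w}$
$\frac{A{\left(-58 \right)}}{-343} - \frac{2132}{c{\left(D{\left(-8,2 \right)},-47 \right)}} = \frac{819}{-343} - \frac{2132}{\frac{1}{-49 - 47}} = 819 \left(- \frac{1}{343}\right) - \frac{2132}{\frac{1}{-96}} = - \frac{117}{49} - \frac{2132}{- \frac{1}{96}} = - \frac{117}{49} - -204672 = - \frac{117}{49} + 204672 = \frac{10028811}{49}$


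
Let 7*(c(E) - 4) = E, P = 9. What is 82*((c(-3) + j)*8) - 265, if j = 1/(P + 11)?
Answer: 73873/35 ≈ 2110.7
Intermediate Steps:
j = 1/20 (j = 1/(9 + 11) = 1/20 ≈ 0.050000)
c(E) = 4 + E/7
82*((c(-3) + j)*8) - 265 = 82*(((4 + (⅐)*(-3)) + 1/20)*8) - 265 = 82*(((4 - 3/7) + 1/20)*8) - 265 = 82*((25/7 + 1/20)*8) - 265 = 82*((507/140)*8) - 265 = 82*(1014/35) - 265 = 83148/35 - 265 = 73873/35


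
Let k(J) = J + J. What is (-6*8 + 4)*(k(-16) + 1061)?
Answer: -45276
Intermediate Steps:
k(J) = 2*J
(-6*8 + 4)*(k(-16) + 1061) = (-6*8 + 4)*(2*(-16) + 1061) = (-48 + 4)*(-32 + 1061) = -44*1029 = -45276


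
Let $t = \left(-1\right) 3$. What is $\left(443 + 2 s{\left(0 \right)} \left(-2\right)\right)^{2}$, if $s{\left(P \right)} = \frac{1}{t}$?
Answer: $\frac{1776889}{9} \approx 1.9743 \cdot 10^{5}$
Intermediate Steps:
$t = -3$
$s{\left(P \right)} = - \frac{1}{3}$ ($s{\left(P \right)} = \frac{1}{-3} = - \frac{1}{3}$)
$\left(443 + 2 s{\left(0 \right)} \left(-2\right)\right)^{2} = \left(443 + 2 \left(- \frac{1}{3}\right) \left(-2\right)\right)^{2} = \left(443 - - \frac{4}{3}\right)^{2} = \left(443 + \frac{4}{3}\right)^{2} = \left(\frac{1333}{3}\right)^{2} = \frac{1776889}{9}$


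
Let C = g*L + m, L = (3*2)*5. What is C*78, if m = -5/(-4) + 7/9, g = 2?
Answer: 29029/6 ≈ 4838.2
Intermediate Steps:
L = 30 (L = 6*5 = 30)
m = 73/36 (m = -5*(-¼) + 7*(⅑) = 5/4 + 7/9 = 73/36 ≈ 2.0278)
C = 2233/36 (C = 2*30 + 73/36 = 60 + 73/36 = 2233/36 ≈ 62.028)
C*78 = (2233/36)*78 = 29029/6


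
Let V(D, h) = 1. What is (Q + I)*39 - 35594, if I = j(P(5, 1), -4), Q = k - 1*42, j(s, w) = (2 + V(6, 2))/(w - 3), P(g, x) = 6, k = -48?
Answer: -273845/7 ≈ -39121.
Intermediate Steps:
j(s, w) = 3/(-3 + w) (j(s, w) = (2 + 1)/(w - 3) = 3/(-3 + w))
Q = -90 (Q = -48 - 1*42 = -48 - 42 = -90)
I = -3/7 (I = 3/(-3 - 4) = 3/(-7) = 3*(-⅐) = -3/7 ≈ -0.42857)
(Q + I)*39 - 35594 = (-90 - 3/7)*39 - 35594 = -633/7*39 - 35594 = -24687/7 - 35594 = -273845/7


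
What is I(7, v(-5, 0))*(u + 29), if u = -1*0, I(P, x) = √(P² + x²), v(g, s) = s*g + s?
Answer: 203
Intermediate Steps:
v(g, s) = s + g*s (v(g, s) = g*s + s = s + g*s)
u = 0
I(7, v(-5, 0))*(u + 29) = √(7² + (0*(1 - 5))²)*(0 + 29) = √(49 + (0*(-4))²)*29 = √(49 + 0²)*29 = √(49 + 0)*29 = √49*29 = 7*29 = 203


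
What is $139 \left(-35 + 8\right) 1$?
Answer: $-3753$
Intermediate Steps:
$139 \left(-35 + 8\right) 1 = 139 \left(\left(-27\right) 1\right) = 139 \left(-27\right) = -3753$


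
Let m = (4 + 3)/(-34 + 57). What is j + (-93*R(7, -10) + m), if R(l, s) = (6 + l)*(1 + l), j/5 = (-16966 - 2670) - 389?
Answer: -2525324/23 ≈ -1.0980e+5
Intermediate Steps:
j = -100125 (j = 5*((-16966 - 2670) - 389) = 5*(-19636 - 389) = 5*(-20025) = -100125)
R(l, s) = (1 + l)*(6 + l)
m = 7/23 ≈ 0.30435
j + (-93*R(7, -10) + m) = -100125 + (-93*(6 + 7**2 + 7*7) + 7/23) = -100125 + (-93*(6 + 49 + 49) + 7/23) = -100125 + (-93*104 + 7/23) = -100125 + (-9672 + 7/23) = -100125 - 222449/23 = -2525324/23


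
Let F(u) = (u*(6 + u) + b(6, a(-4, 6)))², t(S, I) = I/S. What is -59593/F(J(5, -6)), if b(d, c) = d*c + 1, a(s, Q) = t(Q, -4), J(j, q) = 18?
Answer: -59593/184041 ≈ -0.32380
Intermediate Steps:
a(s, Q) = -4/Q
b(d, c) = 1 + c*d (b(d, c) = c*d + 1 = 1 + c*d)
F(u) = (-3 + u*(6 + u))² (F(u) = (u*(6 + u) + (1 - 4/6*6))² = (u*(6 + u) + (1 - 4*⅙*6))² = (u*(6 + u) + (1 - ⅔*6))² = (u*(6 + u) + (1 - 4))² = (u*(6 + u) - 3)² = (-3 + u*(6 + u))²)
-59593/F(J(5, -6)) = -59593/(-3 + 18² + 6*18)² = -59593/(-3 + 324 + 108)² = -59593/(429²) = -59593/184041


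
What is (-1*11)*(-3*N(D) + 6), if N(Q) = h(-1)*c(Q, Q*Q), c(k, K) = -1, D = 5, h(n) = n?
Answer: -33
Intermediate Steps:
N(Q) = 1 (N(Q) = -1*(-1) = 1)
(-1*11)*(-3*N(D) + 6) = (-1*11)*(-3*1 + 6) = -11*(-3 + 6) = -11*3 = -33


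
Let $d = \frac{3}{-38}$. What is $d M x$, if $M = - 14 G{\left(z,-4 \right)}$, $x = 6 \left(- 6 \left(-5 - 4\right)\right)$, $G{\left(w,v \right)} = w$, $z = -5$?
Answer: $- \frac{34020}{19} \approx -1790.5$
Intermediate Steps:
$d = - \frac{3}{38}$ ($d = 3 \left(- \frac{1}{38}\right) = - \frac{3}{38} \approx -0.078947$)
$x = 324$ ($x = 6 \left(\left(-6\right) \left(-9\right)\right) = 6 \cdot 54 = 324$)
$M = 70$ ($M = \left(-14\right) \left(-5\right) = 70$)
$d M x = \left(- \frac{3}{38}\right) 70 \cdot 324 = \left(- \frac{105}{19}\right) 324 = - \frac{34020}{19}$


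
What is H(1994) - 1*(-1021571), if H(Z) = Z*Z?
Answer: 4997607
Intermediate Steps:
H(Z) = Z**2
H(1994) - 1*(-1021571) = 1994**2 - 1*(-1021571) = 3976036 + 1021571 = 4997607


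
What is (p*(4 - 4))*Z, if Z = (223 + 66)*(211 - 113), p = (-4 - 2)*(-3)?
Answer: 0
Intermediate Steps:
p = 18 (p = -6*(-3) = 18)
Z = 28322 (Z = 289*98 = 28322)
(p*(4 - 4))*Z = (18*(4 - 4))*28322 = (18*0)*28322 = 0*28322 = 0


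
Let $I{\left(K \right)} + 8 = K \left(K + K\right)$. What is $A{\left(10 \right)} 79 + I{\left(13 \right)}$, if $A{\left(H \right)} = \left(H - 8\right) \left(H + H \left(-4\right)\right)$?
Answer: $-4410$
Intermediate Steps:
$A{\left(H \right)} = - 3 H \left(-8 + H\right)$ ($A{\left(H \right)} = \left(-8 + H\right) \left(H - 4 H\right) = \left(-8 + H\right) \left(- 3 H\right) = - 3 H \left(-8 + H\right)$)
$I{\left(K \right)} = -8 + 2 K^{2}$ ($I{\left(K \right)} = -8 + K \left(K + K\right) = -8 + K 2 K = -8 + 2 K^{2}$)
$A{\left(10 \right)} 79 + I{\left(13 \right)} = 3 \cdot 10 \left(8 - 10\right) 79 - \left(8 - 2 \cdot 13^{2}\right) = 3 \cdot 10 \left(8 - 10\right) 79 + \left(-8 + 2 \cdot 169\right) = 3 \cdot 10 \left(-2\right) 79 + \left(-8 + 338\right) = \left(-60\right) 79 + 330 = -4740 + 330 = -4410$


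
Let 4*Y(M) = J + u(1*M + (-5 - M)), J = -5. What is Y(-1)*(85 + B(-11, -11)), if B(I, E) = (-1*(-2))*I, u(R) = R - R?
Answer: -315/4 ≈ -78.750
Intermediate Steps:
u(R) = 0
Y(M) = -5/4 (Y(M) = (-5 + 0)/4 = (1/4)*(-5) = -5/4)
B(I, E) = 2*I
Y(-1)*(85 + B(-11, -11)) = -5*(85 + 2*(-11))/4 = -5*(85 - 22)/4 = -5/4*63 = -315/4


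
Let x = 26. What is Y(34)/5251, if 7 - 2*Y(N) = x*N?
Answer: -877/10502 ≈ -0.083508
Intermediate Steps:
Y(N) = 7/2 - 13*N
Y(34)/5251 = (7/2 - 13*34)/5251 = (7/2 - 442)*(1/5251) = -877/2*1/5251 = -877/10502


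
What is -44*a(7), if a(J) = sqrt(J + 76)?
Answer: -44*sqrt(83) ≈ -400.86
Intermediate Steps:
a(J) = sqrt(76 + J)
-44*a(7) = -44*sqrt(76 + 7) = -44*sqrt(83)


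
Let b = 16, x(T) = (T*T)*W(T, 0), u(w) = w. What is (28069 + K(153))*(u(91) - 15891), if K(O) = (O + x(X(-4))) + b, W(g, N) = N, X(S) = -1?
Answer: -446160400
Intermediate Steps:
x(T) = 0 (x(T) = (T*T)*0 = T²*0 = 0)
K(O) = 16 + O (K(O) = (O + 0) + 16 = O + 16 = 16 + O)
(28069 + K(153))*(u(91) - 15891) = (28069 + (16 + 153))*(91 - 15891) = (28069 + 169)*(-15800) = 28238*(-15800) = -446160400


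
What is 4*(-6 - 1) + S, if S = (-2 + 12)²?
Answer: 72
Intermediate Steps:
S = 100 (S = 10² = 100)
4*(-6 - 1) + S = 4*(-6 - 1) + 100 = 4*(-7) + 100 = -28 + 100 = 72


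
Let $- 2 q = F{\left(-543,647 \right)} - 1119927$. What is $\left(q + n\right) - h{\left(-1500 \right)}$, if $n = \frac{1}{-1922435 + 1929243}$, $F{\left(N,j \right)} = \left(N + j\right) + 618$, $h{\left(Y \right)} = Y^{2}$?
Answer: $- \frac{11508226179}{6808} \approx -1.6904 \cdot 10^{6}$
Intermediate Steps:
$F{\left(N,j \right)} = 618 + N + j$
$n = \frac{1}{6808} \approx 0.00014689$
$q = \frac{1119205}{2}$ ($q = - \frac{\left(618 - 543 + 647\right) - 1119927}{2} = - \frac{722 - 1119927}{2} = \left(- \frac{1}{2}\right) \left(-1119205\right) = \frac{1119205}{2} \approx 5.596 \cdot 10^{5}$)
$\left(q + n\right) - h{\left(-1500 \right)} = \left(\frac{1119205}{2} + \frac{1}{6808}\right) - \left(-1500\right)^{2} = \frac{3809773821}{6808} - 2250000 = - \frac{11508226179}{6808}$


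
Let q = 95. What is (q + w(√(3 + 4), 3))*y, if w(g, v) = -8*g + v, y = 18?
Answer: 1764 - 144*√7 ≈ 1383.0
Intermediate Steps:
w(g, v) = v - 8*g
(q + w(√(3 + 4), 3))*y = (95 + (3 - 8*√(3 + 4)))*18 = (95 + (3 - 8*√7))*18 = (98 - 8*√7)*18 = 1764 - 144*√7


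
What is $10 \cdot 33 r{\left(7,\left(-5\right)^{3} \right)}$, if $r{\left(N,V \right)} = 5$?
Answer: $1650$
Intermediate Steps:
$10 \cdot 33 r{\left(7,\left(-5\right)^{3} \right)} = 10 \cdot 33 \cdot 5 = 330 \cdot 5 = 1650$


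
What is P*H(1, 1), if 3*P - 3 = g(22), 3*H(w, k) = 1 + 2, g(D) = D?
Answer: 25/3 ≈ 8.3333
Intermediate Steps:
H(w, k) = 1 (H(w, k) = (1 + 2)/3 = (1/3)*3 = 1)
P = 25/3 (P = 1 + (1/3)*22 = 1 + 22/3 = 25/3 ≈ 8.3333)
P*H(1, 1) = (25/3)*1 = 25/3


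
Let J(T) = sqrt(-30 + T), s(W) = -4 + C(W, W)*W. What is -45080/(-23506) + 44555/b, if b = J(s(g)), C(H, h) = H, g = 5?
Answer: 140/73 - 44555*I/3 ≈ 1.9178 - 14852.0*I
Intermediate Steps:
s(W) = -4 + W**2 (s(W) = -4 + W*W = -4 + W**2)
b = 3*I (b = sqrt(-30 + (-4 + 5**2)) = sqrt(-30 + (-4 + 25)) = sqrt(-30 + 21) = sqrt(-9) = 3*I ≈ 3.0*I)
-45080/(-23506) + 44555/b = -45080/(-23506) + 44555/((3*I)) = -45080*(-1/23506) + 44555*(-I/3) = 140/73 - 44555*I/3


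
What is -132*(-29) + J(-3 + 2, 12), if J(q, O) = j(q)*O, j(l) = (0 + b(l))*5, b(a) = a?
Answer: 3768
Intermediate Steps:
j(l) = 5*l (j(l) = (0 + l)*5 = l*5 = 5*l)
J(q, O) = 5*O*q (J(q, O) = (5*q)*O = 5*O*q)
-132*(-29) + J(-3 + 2, 12) = -132*(-29) + 5*12*(-3 + 2) = 3828 + 5*12*(-1) = 3828 - 60 = 3768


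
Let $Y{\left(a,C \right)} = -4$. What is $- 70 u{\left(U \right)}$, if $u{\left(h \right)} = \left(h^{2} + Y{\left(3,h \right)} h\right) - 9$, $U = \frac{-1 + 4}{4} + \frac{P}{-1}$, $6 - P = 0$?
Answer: $- \frac{22155}{8} \approx -2769.4$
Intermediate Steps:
$P = 6$ ($P = 6 - 0 = 6 + 0 = 6$)
$U = - \frac{21}{4}$ ($U = \frac{-1 + 4}{4} + \frac{6}{-1} = 3 \cdot \frac{1}{4} + 6 \left(-1\right) = \frac{3}{4} - 6 = - \frac{21}{4} \approx -5.25$)
$u{\left(h \right)} = -9 + h^{2} - 4 h$ ($u{\left(h \right)} = \left(h^{2} - 4 h\right) - 9 = -9 + h^{2} - 4 h$)
$- 70 u{\left(U \right)} = - 70 \left(-9 + \left(- \frac{21}{4}\right)^{2} - -21\right) = - 70 \left(-9 + \frac{441}{16} + 21\right) = \left(-70\right) \frac{633}{16} = - \frac{22155}{8}$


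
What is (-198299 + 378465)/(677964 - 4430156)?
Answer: -90083/1876096 ≈ -0.048016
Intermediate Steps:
(-198299 + 378465)/(677964 - 4430156) = 180166/(-3752192) = 180166*(-1/3752192) = -90083/1876096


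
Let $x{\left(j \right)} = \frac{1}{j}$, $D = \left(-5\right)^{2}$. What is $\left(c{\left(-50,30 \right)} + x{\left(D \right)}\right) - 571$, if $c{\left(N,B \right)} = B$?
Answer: $- \frac{13524}{25} \approx -540.96$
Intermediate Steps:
$D = 25$
$\left(c{\left(-50,30 \right)} + x{\left(D \right)}\right) - 571 = \left(30 + \frac{1}{25}\right) - 571 = \frac{751}{25} - 571 = - \frac{13524}{25}$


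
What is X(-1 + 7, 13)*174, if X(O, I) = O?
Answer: 1044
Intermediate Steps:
X(-1 + 7, 13)*174 = (-1 + 7)*174 = 6*174 = 1044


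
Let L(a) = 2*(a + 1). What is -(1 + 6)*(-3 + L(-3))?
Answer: 49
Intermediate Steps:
L(a) = 2 + 2*a (L(a) = 2*(1 + a) = 2 + 2*a)
-(1 + 6)*(-3 + L(-3)) = -(1 + 6)*(-3 + (2 + 2*(-3))) = -7*(-3 + (2 - 6)) = -7*(-3 - 4) = -7*(-7) = -1*(-49) = 49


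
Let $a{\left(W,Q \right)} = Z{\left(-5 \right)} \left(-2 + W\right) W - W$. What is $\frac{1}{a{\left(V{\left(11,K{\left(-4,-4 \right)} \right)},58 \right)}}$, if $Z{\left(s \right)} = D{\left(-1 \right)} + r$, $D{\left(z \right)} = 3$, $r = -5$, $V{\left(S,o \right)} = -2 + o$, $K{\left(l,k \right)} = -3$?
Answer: $- \frac{1}{65} \approx -0.015385$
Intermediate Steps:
$Z{\left(s \right)} = -2$ ($Z{\left(s \right)} = 3 - 5 = -2$)
$a{\left(W,Q \right)} = - W - 2 W \left(-2 + W\right)$ ($a{\left(W,Q \right)} = - 2 \left(-2 + W\right) W - W = - 2 W \left(-2 + W\right) - W = - W - 2 W \left(-2 + W\right)$)
$\frac{1}{a{\left(V{\left(11,K{\left(-4,-4 \right)} \right)},58 \right)}} = \frac{1}{\left(-2 - 3\right) \left(3 - 2 \left(-2 - 3\right)\right)} = \frac{1}{\left(-5\right) \left(3 - -10\right)} = \frac{1}{\left(-5\right) \left(3 + 10\right)} = \frac{1}{\left(-5\right) 13} = \frac{1}{-65} = - \frac{1}{65}$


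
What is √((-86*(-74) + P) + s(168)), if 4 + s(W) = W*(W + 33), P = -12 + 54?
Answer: √40170 ≈ 200.42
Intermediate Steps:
P = 42
s(W) = -4 + W*(33 + W) (s(W) = -4 + W*(W + 33) = -4 + W*(33 + W))
√((-86*(-74) + P) + s(168)) = √((-86*(-74) + 42) + (-4 + 168² + 33*168)) = √((6364 + 42) + (-4 + 28224 + 5544)) = √(6406 + 33764) = √40170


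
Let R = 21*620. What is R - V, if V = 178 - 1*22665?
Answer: 35507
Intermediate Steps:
V = -22487 (V = 178 - 22665 = -22487)
R = 13020
R - V = 13020 - 1*(-22487) = 13020 + 22487 = 35507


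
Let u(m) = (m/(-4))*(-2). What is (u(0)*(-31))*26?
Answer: 0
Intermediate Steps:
u(m) = m/2 (u(m) = (m*(-¼))*(-2) = -m/4*(-2) = m/2)
(u(0)*(-31))*26 = (((½)*0)*(-31))*26 = (0*(-31))*26 = 0*26 = 0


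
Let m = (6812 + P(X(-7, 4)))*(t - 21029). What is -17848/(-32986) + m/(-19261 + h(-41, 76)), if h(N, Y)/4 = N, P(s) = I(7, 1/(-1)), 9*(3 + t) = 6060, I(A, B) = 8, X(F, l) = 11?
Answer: 1374097311572/192225915 ≈ 7148.3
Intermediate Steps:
t = 2011/3 (t = -3 + (⅑)*6060 = -3 + 2020/3 = 2011/3 ≈ 670.33)
P(s) = 8
h(N, Y) = 4*N
m = -416538320/3 (m = (6812 + 8)*(2011/3 - 21029) = 6820*(-61076/3) = -416538320/3 ≈ -1.3885e+8)
-17848/(-32986) + m/(-19261 + h(-41, 76)) = -17848/(-32986) - 416538320/(3*(-19261 + 4*(-41))) = -17848*(-1/32986) - 416538320/(3*(-19261 - 164)) = 8924/16493 - 416538320/3/(-19425) = 8924/16493 - 416538320/3*(-1/19425) = 8924/16493 + 83307664/11655 = 1374097311572/192225915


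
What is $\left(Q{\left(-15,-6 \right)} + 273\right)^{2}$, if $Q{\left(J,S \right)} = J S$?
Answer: $131769$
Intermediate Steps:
$\left(Q{\left(-15,-6 \right)} + 273\right)^{2} = \left(\left(-15\right) \left(-6\right) + 273\right)^{2} = \left(90 + 273\right)^{2} = 363^{2} = 131769$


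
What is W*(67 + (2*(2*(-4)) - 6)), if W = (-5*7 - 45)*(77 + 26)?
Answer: -370800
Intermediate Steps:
W = -8240 (W = (-35 - 45)*103 = -80*103 = -8240)
W*(67 + (2*(2*(-4)) - 6)) = -8240*(67 + (2*(2*(-4)) - 6)) = -8240*(67 + (2*(-8) - 6)) = -8240*(67 + (-16 - 6)) = -8240*(67 - 22) = -8240*45 = -370800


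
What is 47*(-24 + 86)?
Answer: 2914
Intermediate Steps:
47*(-24 + 86) = 47*62 = 2914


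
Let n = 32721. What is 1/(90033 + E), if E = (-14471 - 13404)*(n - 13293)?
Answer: -1/541465467 ≈ -1.8468e-9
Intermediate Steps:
E = -541555500 (E = (-14471 - 13404)*(32721 - 13293) = -27875*19428 = -541555500)
1/(90033 + E) = 1/(90033 - 541555500) = 1/(-541465467) = -1/541465467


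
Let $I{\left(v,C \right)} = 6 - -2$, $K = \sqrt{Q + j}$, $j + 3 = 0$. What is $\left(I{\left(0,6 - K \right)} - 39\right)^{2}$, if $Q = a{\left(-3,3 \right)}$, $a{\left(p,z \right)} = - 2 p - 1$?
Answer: $961$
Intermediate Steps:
$j = -3$ ($j = -3 + 0 = -3$)
$a{\left(p,z \right)} = -1 - 2 p$
$Q = 5$ ($Q = -1 - -6 = -1 + 6 = 5$)
$K = \sqrt{2}$ ($K = \sqrt{5 - 3} = \sqrt{2} \approx 1.4142$)
$I{\left(v,C \right)} = 8$ ($I{\left(v,C \right)} = 6 + 2 = 8$)
$\left(I{\left(0,6 - K \right)} - 39\right)^{2} = \left(8 - 39\right)^{2} = \left(-31\right)^{2} = 961$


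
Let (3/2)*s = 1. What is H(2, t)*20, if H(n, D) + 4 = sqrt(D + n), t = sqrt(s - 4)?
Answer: -80 + 20*sqrt(18 + 3*I*sqrt(30))/3 ≈ -49.314 + 11.9*I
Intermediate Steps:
s = 2/3 (s = (2/3)*1 = 2/3 ≈ 0.66667)
t = I*sqrt(30)/3 (t = sqrt(2/3 - 4) = sqrt(-10/3) = I*sqrt(30)/3 ≈ 1.8257*I)
H(n, D) = -4 + sqrt(D + n)
H(2, t)*20 = (-4 + sqrt(I*sqrt(30)/3 + 2))*20 = (-4 + sqrt(2 + I*sqrt(30)/3))*20 = -80 + 20*sqrt(2 + I*sqrt(30)/3)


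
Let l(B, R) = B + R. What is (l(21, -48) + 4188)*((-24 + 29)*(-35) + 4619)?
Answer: 18491484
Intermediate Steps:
(l(21, -48) + 4188)*((-24 + 29)*(-35) + 4619) = ((21 - 48) + 4188)*((-24 + 29)*(-35) + 4619) = (-27 + 4188)*(5*(-35) + 4619) = 4161*(-175 + 4619) = 4161*4444 = 18491484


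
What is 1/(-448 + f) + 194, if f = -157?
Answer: 117369/605 ≈ 194.00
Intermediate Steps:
1/(-448 + f) + 194 = 1/(-448 - 157) + 194 = 1/(-605) + 194 = -1/605 + 194 = 117369/605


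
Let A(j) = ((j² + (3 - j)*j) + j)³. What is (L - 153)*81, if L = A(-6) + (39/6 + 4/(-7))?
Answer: -15843195/14 ≈ -1.1317e+6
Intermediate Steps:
A(j) = (j + j² + j*(3 - j))³ (A(j) = ((j² + j*(3 - j)) + j)³ = (j + j² + j*(3 - j))³)
L = -193453/14 (L = 64*(-6)³ + (39/6 + 4/(-7)) = 64*(-216) + (39*(⅙) + 4*(-⅐)) = -13824 + (13/2 - 4/7) = -13824 + 83/14 = -193453/14 ≈ -13818.)
(L - 153)*81 = (-193453/14 - 153)*81 = -195595/14*81 = -15843195/14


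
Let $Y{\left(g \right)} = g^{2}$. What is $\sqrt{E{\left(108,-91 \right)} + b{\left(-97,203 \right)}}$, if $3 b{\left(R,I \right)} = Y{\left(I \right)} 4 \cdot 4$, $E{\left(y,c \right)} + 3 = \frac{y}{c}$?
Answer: $\frac{\sqrt{16379770953}}{273} \approx 468.8$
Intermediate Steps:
$E{\left(y,c \right)} = -3 + \frac{y}{c}$
$b{\left(R,I \right)} = \frac{16 I^{2}}{3}$ ($b{\left(R,I \right)} = \frac{I^{2} \cdot 4 \cdot 4}{3} = \frac{4 I^{2} \cdot 4}{3} = \frac{16 I^{2}}{3}$)
$\sqrt{E{\left(108,-91 \right)} + b{\left(-97,203 \right)}} = \sqrt{\left(-3 + \frac{108}{-91}\right) + \frac{16 \cdot 203^{2}}{3}} = \sqrt{\left(-3 + 108 \left(- \frac{1}{91}\right)\right) + \frac{16}{3} \cdot 41209} = \sqrt{\left(-3 - \frac{108}{91}\right) + \frac{659344}{3}} = \sqrt{- \frac{381}{91} + \frac{659344}{3}} = \sqrt{\frac{59999161}{273}} = \frac{\sqrt{16379770953}}{273}$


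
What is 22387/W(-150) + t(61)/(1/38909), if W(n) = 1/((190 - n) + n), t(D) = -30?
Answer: 3086260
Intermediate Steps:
W(n) = 1/190
22387/W(-150) + t(61)/(1/38909) = 22387/(1/190) - 30/(1/38909) = 22387*190 - 30/1/38909 = 4253530 - 30*38909 = 4253530 - 1167270 = 3086260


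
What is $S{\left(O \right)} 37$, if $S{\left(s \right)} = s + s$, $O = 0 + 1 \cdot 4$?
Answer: $296$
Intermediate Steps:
$O = 4$ ($O = 0 + 4 = 4$)
$S{\left(s \right)} = 2 s$
$S{\left(O \right)} 37 = 2 \cdot 4 \cdot 37 = 8 \cdot 37 = 296$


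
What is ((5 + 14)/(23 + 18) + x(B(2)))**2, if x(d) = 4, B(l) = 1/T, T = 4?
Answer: 33489/1681 ≈ 19.922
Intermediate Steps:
B(l) = 1/4
((5 + 14)/(23 + 18) + x(B(2)))**2 = ((5 + 14)/(23 + 18) + 4)**2 = (19/41 + 4)**2 = (183/41)**2 = 33489/1681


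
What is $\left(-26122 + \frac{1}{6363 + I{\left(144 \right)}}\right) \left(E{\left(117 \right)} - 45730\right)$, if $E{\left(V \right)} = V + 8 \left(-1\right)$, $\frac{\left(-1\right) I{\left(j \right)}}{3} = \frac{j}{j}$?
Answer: $\frac{2526428920233}{2120} \approx 1.1917 \cdot 10^{9}$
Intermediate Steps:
$I{\left(j \right)} = -3$ ($I{\left(j \right)} = - 3 \frac{j}{j} = \left(-3\right) 1 = -3$)
$E{\left(V \right)} = -8 + V$ ($E{\left(V \right)} = V - 8 = -8 + V$)
$\left(-26122 + \frac{1}{6363 + I{\left(144 \right)}}\right) \left(E{\left(117 \right)} - 45730\right) = \left(-26122 + \frac{1}{6363 - 3}\right) \left(\left(-8 + 117\right) - 45730\right) = \left(-26122 + \frac{1}{6360}\right) \left(109 - 45730\right) = \left(-26122 + \frac{1}{6360}\right) \left(-45621\right) = \left(- \frac{166135919}{6360}\right) \left(-45621\right) = \frac{2526428920233}{2120}$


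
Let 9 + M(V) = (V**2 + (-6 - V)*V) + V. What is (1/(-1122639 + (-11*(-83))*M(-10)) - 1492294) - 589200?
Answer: -2258849777765/1085206 ≈ -2.0815e+6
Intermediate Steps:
M(V) = -9 + V + V**2 + V*(-6 - V) (M(V) = -9 + ((V**2 + (-6 - V)*V) + V) = -9 + ((V**2 + V*(-6 - V)) + V) = -9 + (V + V**2 + V*(-6 - V)) = -9 + V + V**2 + V*(-6 - V))
(1/(-1122639 + (-11*(-83))*M(-10)) - 1492294) - 589200 = (1/(-1122639 + (-11*(-83))*(-9 - 5*(-10))) - 1492294) - 589200 = (1/(-1122639 + 913*(-9 + 50)) - 1492294) - 589200 = (1/(-1122639 + 913*41) - 1492294) - 589200 = (1/(-1122639 + 37433) - 1492294) - 589200 = (1/(-1085206) - 1492294) - 589200 = (-1/1085206 - 1492294) - 589200 = -1619446402565/1085206 - 589200 = -2258849777765/1085206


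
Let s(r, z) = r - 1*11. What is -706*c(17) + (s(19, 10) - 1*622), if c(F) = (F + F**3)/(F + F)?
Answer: -102984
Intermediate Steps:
s(r, z) = -11 + r (s(r, z) = r - 11 = -11 + r)
c(F) = (F + F**3)/(2*F) (c(F) = (F + F**3)/((2*F)) = (F + F**3)*(1/(2*F)) = (F + F**3)/(2*F))
-706*c(17) + (s(19, 10) - 1*622) = -706*(1/2 + (1/2)*17**2) + ((-11 + 19) - 1*622) = -706*(1/2 + (1/2)*289) + (8 - 622) = -706*(1/2 + 289/2) - 614 = -706*145 - 614 = -102370 - 614 = -102984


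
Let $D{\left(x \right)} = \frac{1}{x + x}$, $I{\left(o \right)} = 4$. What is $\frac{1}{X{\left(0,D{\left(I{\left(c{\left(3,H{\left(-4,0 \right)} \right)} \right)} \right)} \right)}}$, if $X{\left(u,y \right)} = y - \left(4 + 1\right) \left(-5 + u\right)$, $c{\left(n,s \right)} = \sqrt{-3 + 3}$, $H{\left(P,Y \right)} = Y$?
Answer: $\frac{8}{201} \approx 0.039801$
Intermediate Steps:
$c{\left(n,s \right)} = 0$ ($c{\left(n,s \right)} = \sqrt{0} = 0$)
$D{\left(x \right)} = \frac{1}{2 x}$
$X{\left(u,y \right)} = 25 + y - 5 u$ ($X{\left(u,y \right)} = y - 5 \left(-5 + u\right) = y - \left(-25 + 5 u\right) = 25 + y - 5 u$)
$\frac{1}{X{\left(0,D{\left(I{\left(c{\left(3,H{\left(-4,0 \right)} \right)} \right)} \right)} \right)}} = \frac{1}{25 + \frac{1}{2 \cdot 4} - 0} = \frac{1}{25 + \frac{1}{2} \cdot \frac{1}{4} + 0} = \frac{1}{25 + \frac{1}{8} + 0} = \frac{1}{\frac{201}{8}} = \frac{8}{201}$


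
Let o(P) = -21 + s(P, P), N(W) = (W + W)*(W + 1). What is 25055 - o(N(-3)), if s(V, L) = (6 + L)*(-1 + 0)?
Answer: 25094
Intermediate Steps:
s(V, L) = -6 - L (s(V, L) = (6 + L)*(-1) = -6 - L)
N(W) = 2*W*(1 + W) (N(W) = (2*W)*(1 + W) = 2*W*(1 + W))
o(P) = -27 - P (o(P) = -21 + (-6 - P) = -27 - P)
25055 - o(N(-3)) = 25055 - (-27 - 2*(-3)*(1 - 3)) = 25055 - (-27 - 2*(-3)*(-2)) = 25055 - (-27 - 1*12) = 25055 - (-27 - 12) = 25055 - 1*(-39) = 25055 + 39 = 25094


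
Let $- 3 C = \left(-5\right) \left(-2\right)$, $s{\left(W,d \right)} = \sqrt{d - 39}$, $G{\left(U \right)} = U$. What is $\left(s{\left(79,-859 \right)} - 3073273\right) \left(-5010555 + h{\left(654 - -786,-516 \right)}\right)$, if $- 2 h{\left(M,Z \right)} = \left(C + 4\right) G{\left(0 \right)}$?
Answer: $15398803396515 - 5010555 i \sqrt{898} \approx 1.5399 \cdot 10^{13} - 1.5015 \cdot 10^{8} i$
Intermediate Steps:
$s{\left(W,d \right)} = \sqrt{-39 + d}$
$C = - \frac{10}{3}$ ($C = - \frac{\left(-5\right) \left(-2\right)}{3} = \left(- \frac{1}{3}\right) 10 = - \frac{10}{3} \approx -3.3333$)
$h{\left(M,Z \right)} = 0$ ($h{\left(M,Z \right)} = - \frac{\left(- \frac{10}{3} + 4\right) 0}{2} = - \frac{\frac{2}{3} \cdot 0}{2} = \left(- \frac{1}{2}\right) 0 = 0$)
$\left(s{\left(79,-859 \right)} - 3073273\right) \left(-5010555 + h{\left(654 - -786,-516 \right)}\right) = \left(\sqrt{-39 - 859} - 3073273\right) \left(-5010555 + 0\right) = \left(\sqrt{-898} - 3073273\right) \left(-5010555\right) = \left(i \sqrt{898} - 3073273\right) \left(-5010555\right) = \left(-3073273 + i \sqrt{898}\right) \left(-5010555\right) = 15398803396515 - 5010555 i \sqrt{898}$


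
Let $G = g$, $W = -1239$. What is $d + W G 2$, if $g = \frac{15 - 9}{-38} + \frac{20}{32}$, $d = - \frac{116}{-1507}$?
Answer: $- \frac{132560467}{114532} \approx -1157.4$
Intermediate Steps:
$d = \frac{116}{1507}$ ($d = \left(-116\right) \left(- \frac{1}{1507}\right) = \frac{116}{1507} \approx 0.076974$)
$g = \frac{71}{152}$ ($g = \left(15 - 9\right) \left(- \frac{1}{38}\right) + 20 \cdot \frac{1}{32} = 6 \left(- \frac{1}{38}\right) + \frac{5}{8} = - \frac{3}{19} + \frac{5}{8} = \frac{71}{152} \approx 0.46711$)
$G = \frac{71}{152} \approx 0.46711$
$d + W G 2 = \frac{116}{1507} - 1239 \cdot \frac{71}{152} \cdot 2 = \frac{116}{1507} - \frac{87969}{76} = - \frac{132560467}{114532}$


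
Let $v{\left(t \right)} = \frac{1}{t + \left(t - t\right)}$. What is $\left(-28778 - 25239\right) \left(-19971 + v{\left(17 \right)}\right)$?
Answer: $\frac{18339095602}{17} \approx 1.0788 \cdot 10^{9}$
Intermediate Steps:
$v{\left(t \right)} = \frac{1}{t}$ ($v{\left(t \right)} = \frac{1}{t + 0} = \frac{1}{t}$)
$\left(-28778 - 25239\right) \left(-19971 + v{\left(17 \right)}\right) = \left(-28778 - 25239\right) \left(-19971 + \frac{1}{17}\right) = - 54017 \left(-19971 + \frac{1}{17}\right) = \left(-54017\right) \left(- \frac{339506}{17}\right) = \frac{18339095602}{17}$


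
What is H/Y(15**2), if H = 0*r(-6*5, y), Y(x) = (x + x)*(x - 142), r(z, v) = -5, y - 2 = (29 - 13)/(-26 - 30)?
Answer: 0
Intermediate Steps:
y = 12/7 (y = 2 + (29 - 13)/(-26 - 30) = 2 + 16/(-56) = 2 + 16*(-1/56) = 2 - 2/7 = 12/7 ≈ 1.7143)
Y(x) = 2*x*(-142 + x) (Y(x) = (2*x)*(-142 + x) = 2*x*(-142 + x))
H = 0 (H = 0*(-5) = 0)
H/Y(15**2) = 0/((2*15**2*(-142 + 15**2))) = 0/((2*225*(-142 + 225))) = 0/((2*225*83)) = 0/37350 = 0*(1/37350) = 0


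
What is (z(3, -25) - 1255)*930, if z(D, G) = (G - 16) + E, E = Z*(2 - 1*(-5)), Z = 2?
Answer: -1192260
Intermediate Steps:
E = 14 (E = 2*(2 - 1*(-5)) = 2*(2 + 5) = 2*7 = 14)
z(D, G) = -2 + G (z(D, G) = (G - 16) + 14 = (-16 + G) + 14 = -2 + G)
(z(3, -25) - 1255)*930 = ((-2 - 25) - 1255)*930 = (-27 - 1255)*930 = -1282*930 = -1192260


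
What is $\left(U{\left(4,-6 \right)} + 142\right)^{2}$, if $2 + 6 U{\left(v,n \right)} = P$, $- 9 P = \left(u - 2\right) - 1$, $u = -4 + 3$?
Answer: $\frac{14645929}{729} \approx 20090.0$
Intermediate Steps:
$u = -1$
$P = \frac{4}{9}$ ($P = - \frac{\left(-1 - 2\right) - 1}{9} = - \frac{-3 - 1}{9} = \left(- \frac{1}{9}\right) \left(-4\right) = \frac{4}{9} \approx 0.44444$)
$U{\left(v,n \right)} = - \frac{7}{27}$ ($U{\left(v,n \right)} = - \frac{1}{3} + \frac{1}{6} \cdot \frac{4}{9} = - \frac{1}{3} + \frac{2}{27} = - \frac{7}{27}$)
$\left(U{\left(4,-6 \right)} + 142\right)^{2} = \left(- \frac{7}{27} + 142\right)^{2} = \left(\frac{3827}{27}\right)^{2} = \frac{14645929}{729}$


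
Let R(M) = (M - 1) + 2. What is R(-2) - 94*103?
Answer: -9683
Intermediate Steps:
R(M) = 1 + M (R(M) = (-1 + M) + 2 = 1 + M)
R(-2) - 94*103 = (1 - 2) - 94*103 = -1 - 9682 = -9683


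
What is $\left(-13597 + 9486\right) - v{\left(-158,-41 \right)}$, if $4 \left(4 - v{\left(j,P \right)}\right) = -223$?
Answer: $- \frac{16683}{4} \approx -4170.8$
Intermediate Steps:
$v{\left(j,P \right)} = \frac{239}{4}$ ($v{\left(j,P \right)} = 4 - - \frac{223}{4} = 4 + \frac{223}{4} = \frac{239}{4}$)
$\left(-13597 + 9486\right) - v{\left(-158,-41 \right)} = \left(-13597 + 9486\right) - \frac{239}{4} = -4111 - \frac{239}{4} = - \frac{16683}{4}$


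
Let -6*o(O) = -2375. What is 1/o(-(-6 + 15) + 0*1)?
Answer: 6/2375 ≈ 0.0025263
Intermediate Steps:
o(O) = 2375/6 (o(O) = -⅙*(-2375) = 2375/6)
1/o(-(-6 + 15) + 0*1) = 1/(2375/6) = 6/2375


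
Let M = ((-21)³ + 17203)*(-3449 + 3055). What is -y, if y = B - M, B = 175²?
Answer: -3159773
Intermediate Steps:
B = 30625
M = -3129148 (M = (-9261 + 17203)*(-394) = 7942*(-394) = -3129148)
y = 3159773 (y = 30625 - 1*(-3129148) = 30625 + 3129148 = 3159773)
-y = -1*3159773 = -3159773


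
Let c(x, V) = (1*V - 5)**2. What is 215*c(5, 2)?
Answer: 1935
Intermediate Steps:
c(x, V) = (-5 + V)**2 (c(x, V) = (V - 5)**2 = (-5 + V)**2)
215*c(5, 2) = 215*(-5 + 2)**2 = 215*(-3)**2 = 215*9 = 1935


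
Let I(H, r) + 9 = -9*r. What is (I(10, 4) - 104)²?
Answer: 22201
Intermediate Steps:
I(H, r) = -9 - 9*r
(I(10, 4) - 104)² = ((-9 - 9*4) - 104)² = ((-9 - 36) - 104)² = (-45 - 104)² = (-149)² = 22201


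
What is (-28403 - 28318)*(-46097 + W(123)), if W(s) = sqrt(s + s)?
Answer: 2614667937 - 56721*sqrt(246) ≈ 2.6138e+9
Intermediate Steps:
W(s) = sqrt(2)*sqrt(s) (W(s) = sqrt(2*s) = sqrt(2)*sqrt(s))
(-28403 - 28318)*(-46097 + W(123)) = (-28403 - 28318)*(-46097 + sqrt(2)*sqrt(123)) = -56721*(-46097 + sqrt(246)) = 2614667937 - 56721*sqrt(246)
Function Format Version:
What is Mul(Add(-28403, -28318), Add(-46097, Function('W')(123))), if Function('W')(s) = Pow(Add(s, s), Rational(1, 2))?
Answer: Add(2614667937, Mul(-56721, Pow(246, Rational(1, 2)))) ≈ 2.6138e+9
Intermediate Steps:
Function('W')(s) = Mul(Pow(2, Rational(1, 2)), Pow(s, Rational(1, 2))) (Function('W')(s) = Pow(Mul(2, s), Rational(1, 2)) = Mul(Pow(2, Rational(1, 2)), Pow(s, Rational(1, 2))))
Mul(Add(-28403, -28318), Add(-46097, Function('W')(123))) = Mul(Add(-28403, -28318), Add(-46097, Mul(Pow(2, Rational(1, 2)), Pow(123, Rational(1, 2))))) = Mul(-56721, Add(-46097, Pow(246, Rational(1, 2)))) = Add(2614667937, Mul(-56721, Pow(246, Rational(1, 2))))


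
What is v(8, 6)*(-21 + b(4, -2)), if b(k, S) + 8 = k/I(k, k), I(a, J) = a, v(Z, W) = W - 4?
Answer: -56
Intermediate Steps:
v(Z, W) = -4 + W
b(k, S) = -7 (b(k, S) = -8 + k/k = -8 + 1 = -7)
v(8, 6)*(-21 + b(4, -2)) = (-4 + 6)*(-21 - 7) = 2*(-28) = -56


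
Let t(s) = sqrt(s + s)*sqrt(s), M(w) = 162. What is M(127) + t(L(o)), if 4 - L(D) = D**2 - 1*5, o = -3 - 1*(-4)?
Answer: 162 + 8*sqrt(2) ≈ 173.31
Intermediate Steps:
o = 1 (o = -3 + 4 = 1)
L(D) = 9 - D**2 (L(D) = 4 - (D**2 - 1*5) = 4 - (D**2 - 5) = 4 - (-5 + D**2) = 4 + (5 - D**2) = 9 - D**2)
t(s) = s*sqrt(2) (t(s) = sqrt(2*s)*sqrt(s) = (sqrt(2)*sqrt(s))*sqrt(s) = s*sqrt(2))
M(127) + t(L(o)) = 162 + (9 - 1*1**2)*sqrt(2) = 162 + (9 - 1*1)*sqrt(2) = 162 + (9 - 1)*sqrt(2) = 162 + 8*sqrt(2)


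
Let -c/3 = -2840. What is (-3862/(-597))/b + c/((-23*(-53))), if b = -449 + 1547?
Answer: 2794809449/399530907 ≈ 6.9952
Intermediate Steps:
c = 8520 (c = -3*(-2840) = 8520)
b = 1098
(-3862/(-597))/b + c/((-23*(-53))) = -3862/(-597)/1098 + 8520/((-23*(-53))) = -3862*(-1/597)*(1/1098) + 8520/1219 = (3862/597)*(1/1098) + 8520*(1/1219) = 1931/327753 + 8520/1219 = 2794809449/399530907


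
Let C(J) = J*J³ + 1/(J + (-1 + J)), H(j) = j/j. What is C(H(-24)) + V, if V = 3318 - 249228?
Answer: -245908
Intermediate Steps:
H(j) = 1
C(J) = J⁴ + 1/(-1 + 2*J)
V = -245910
C(H(-24)) + V = (1 - 1*1⁴ + 2*1⁵)/(-1 + 2*1) - 245910 = (1 - 1*1 + 2*1)/(-1 + 2) - 245910 = (1 - 1 + 2)/1 - 245910 = 1*2 - 245910 = 2 - 245910 = -245908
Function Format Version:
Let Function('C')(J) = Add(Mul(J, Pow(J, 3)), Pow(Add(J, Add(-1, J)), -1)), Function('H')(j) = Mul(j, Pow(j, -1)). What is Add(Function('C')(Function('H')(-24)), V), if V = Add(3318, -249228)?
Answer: -245908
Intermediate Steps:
Function('H')(j) = 1
Function('C')(J) = Add(Pow(J, 4), Pow(Add(-1, Mul(2, J)), -1))
V = -245910
Add(Function('C')(Function('H')(-24)), V) = Add(Mul(Pow(Add(-1, Mul(2, 1)), -1), Add(1, Mul(-1, Pow(1, 4)), Mul(2, Pow(1, 5)))), -245910) = Add(Mul(Pow(Add(-1, 2), -1), Add(1, Mul(-1, 1), Mul(2, 1))), -245910) = Add(Mul(Pow(1, -1), Add(1, -1, 2)), -245910) = Add(Mul(1, 2), -245910) = Add(2, -245910) = -245908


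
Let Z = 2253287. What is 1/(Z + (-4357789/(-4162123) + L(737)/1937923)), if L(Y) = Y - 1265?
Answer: 8065873890529/18174737224030350126 ≈ 4.4380e-7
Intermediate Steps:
L(Y) = -1265 + Y
1/(Z + (-4357789/(-4162123) + L(737)/1937923)) = 1/(2253287 + (-4357789/(-4162123) + (-1265 + 737)/1937923)) = 1/(2253287 + (-4357789*(-1/4162123) - 528*1/1937923)) = 1/(2253287 + (4357789/4162123 - 528/1937923)) = 1/(2253287 + 8442861931303/8065873890529) = 1/(18174737224030350126/8065873890529) = 8065873890529/18174737224030350126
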